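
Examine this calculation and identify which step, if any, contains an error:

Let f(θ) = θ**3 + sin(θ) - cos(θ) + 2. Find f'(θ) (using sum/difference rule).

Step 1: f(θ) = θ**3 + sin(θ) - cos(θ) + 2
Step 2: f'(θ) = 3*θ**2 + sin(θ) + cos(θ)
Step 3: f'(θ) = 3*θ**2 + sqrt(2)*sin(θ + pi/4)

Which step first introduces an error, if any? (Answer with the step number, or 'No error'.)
No error

All steps in this derivation are correct.
The final answer f'(θ) = 3*θ**2 + sqrt(2)*sin(θ + pi/4) is valid.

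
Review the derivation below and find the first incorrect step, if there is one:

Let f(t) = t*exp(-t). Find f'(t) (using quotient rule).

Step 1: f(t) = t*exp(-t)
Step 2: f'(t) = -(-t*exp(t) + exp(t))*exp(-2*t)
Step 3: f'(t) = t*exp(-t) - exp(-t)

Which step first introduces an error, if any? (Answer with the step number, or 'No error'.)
Step 2

Step 2 is incorrect due to a sign flip.
The step shows: -(-t*exp(t) + exp(t))*exp(-2*t)
The correct value should be: (-t*exp(t) + exp(t))*exp(-2*t)

Explanation: The sign of the whole expression was flipped: the term (-t*exp(t) + exp(t))*exp(-2*t) was incorrectly written as -(-t*exp(t) + exp(t))*exp(-2*t)
The later steps are derived from this incorrect expression, so the error originates in Step 2.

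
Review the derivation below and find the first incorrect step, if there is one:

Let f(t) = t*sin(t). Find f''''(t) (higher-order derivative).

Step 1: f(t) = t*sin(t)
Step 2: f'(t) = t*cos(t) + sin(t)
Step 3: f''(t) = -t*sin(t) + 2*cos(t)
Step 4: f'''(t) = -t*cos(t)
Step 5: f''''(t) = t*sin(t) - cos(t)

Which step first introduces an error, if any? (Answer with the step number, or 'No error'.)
Step 4

Step 4 is incorrect due to a dropped term.
The step shows: -t*cos(t)
The correct value should be: -t*cos(t) - 3*sin(t)

Explanation: A term was dropped: the term -3*sin(t) was incorrectly omitted
The later steps are derived from this incorrect expression, so the error originates in Step 4.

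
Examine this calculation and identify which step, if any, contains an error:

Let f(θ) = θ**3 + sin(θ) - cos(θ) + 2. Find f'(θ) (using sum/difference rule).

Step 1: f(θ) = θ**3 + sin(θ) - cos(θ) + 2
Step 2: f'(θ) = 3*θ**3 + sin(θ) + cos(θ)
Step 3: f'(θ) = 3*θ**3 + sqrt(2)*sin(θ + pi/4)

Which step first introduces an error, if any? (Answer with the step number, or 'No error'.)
Step 2

Step 2 is incorrect due to a wrong exponent.
The step shows: 3*θ**3 + sin(θ) + cos(θ)
The correct value should be: 3*θ**2 + sin(θ) + cos(θ)

Explanation: The exponent 2 on θ was incorrectly written as 3: the term 3*θ**2 was incorrectly written as 3*θ**3
The later steps are derived from this incorrect expression, so the error originates in Step 2.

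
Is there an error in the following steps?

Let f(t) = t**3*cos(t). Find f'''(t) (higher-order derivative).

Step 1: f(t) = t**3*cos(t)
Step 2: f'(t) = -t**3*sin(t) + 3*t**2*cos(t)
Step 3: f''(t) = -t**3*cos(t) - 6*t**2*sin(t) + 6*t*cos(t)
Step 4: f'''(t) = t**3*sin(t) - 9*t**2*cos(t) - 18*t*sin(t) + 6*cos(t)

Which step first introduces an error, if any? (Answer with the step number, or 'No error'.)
No error

All steps in this derivation are correct.
The final answer f'''(t) = t**3*sin(t) - 9*t**2*cos(t) - 18*t*sin(t) + 6*cos(t) is valid.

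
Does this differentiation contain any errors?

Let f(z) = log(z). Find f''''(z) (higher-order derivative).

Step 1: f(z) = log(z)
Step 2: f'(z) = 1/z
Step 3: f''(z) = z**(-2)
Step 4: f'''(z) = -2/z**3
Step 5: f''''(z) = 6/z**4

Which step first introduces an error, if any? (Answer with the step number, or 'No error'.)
Step 3

Step 3 is incorrect due to a sign flip.
The step shows: z**(-2)
The correct value should be: -1/z**2

Explanation: The sign of the whole expression was flipped: the term -1/z**2 was incorrectly written as z**(-2)
The later steps are derived from this incorrect expression, so the error originates in Step 3.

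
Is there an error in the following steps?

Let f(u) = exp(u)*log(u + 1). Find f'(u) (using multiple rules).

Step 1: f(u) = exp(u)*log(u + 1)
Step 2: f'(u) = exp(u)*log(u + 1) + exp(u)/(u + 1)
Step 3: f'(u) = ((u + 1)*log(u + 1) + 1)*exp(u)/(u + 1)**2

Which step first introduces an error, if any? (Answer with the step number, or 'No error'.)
Step 3

Step 3 is incorrect due to a wrong exponent.
The step shows: ((u + 1)*log(u + 1) + 1)*exp(u)/(u + 1)**2
The correct value should be: ((u + 1)*log(u + 1) + 1)*exp(u)/(u + 1)

Explanation: The exponent -1 on u + 1 was incorrectly written as -2: the term ((u + 1)*log(u + 1) + 1)*exp(u)/(u + 1) was incorrectly written as ((u + 1)*log(u + 1) + 1)*exp(u)/(u + 1)**2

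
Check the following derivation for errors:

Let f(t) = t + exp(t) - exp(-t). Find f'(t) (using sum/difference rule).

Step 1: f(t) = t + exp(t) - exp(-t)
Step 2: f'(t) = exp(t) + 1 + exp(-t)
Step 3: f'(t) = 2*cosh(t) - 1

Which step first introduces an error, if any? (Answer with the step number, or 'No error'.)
Step 3

Step 3 is incorrect due to a sign flip.
The step shows: 2*cosh(t) - 1
The correct value should be: 2*cosh(t) + 1

Explanation: The sign of one term was flipped: the term 1 was incorrectly written as -1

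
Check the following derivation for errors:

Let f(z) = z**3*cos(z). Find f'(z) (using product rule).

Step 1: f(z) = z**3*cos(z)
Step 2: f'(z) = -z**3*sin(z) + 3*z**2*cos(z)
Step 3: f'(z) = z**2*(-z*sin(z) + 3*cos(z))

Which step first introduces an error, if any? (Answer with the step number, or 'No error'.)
No error

All steps in this derivation are correct.
The final answer f'(z) = z**2*(-z*sin(z) + 3*cos(z)) is valid.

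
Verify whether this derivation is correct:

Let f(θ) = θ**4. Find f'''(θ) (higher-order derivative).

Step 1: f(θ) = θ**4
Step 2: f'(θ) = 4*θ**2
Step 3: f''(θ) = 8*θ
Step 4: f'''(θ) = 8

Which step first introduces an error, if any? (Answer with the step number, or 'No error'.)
Step 2

Step 2 is incorrect due to a wrong exponent.
The step shows: 4*θ**2
The correct value should be: 4*θ**3

Explanation: The exponent 3 on θ was incorrectly written as 2: the term 4*θ**3 was incorrectly written as 4*θ**2
The later steps are derived from this incorrect expression, so the error originates in Step 2.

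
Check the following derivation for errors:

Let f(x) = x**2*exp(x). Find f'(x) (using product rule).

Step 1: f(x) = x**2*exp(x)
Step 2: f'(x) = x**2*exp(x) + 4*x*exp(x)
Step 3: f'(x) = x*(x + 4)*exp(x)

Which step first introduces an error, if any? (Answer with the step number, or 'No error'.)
Step 2

Step 2 is incorrect due to a wrong coefficient.
The step shows: x**2*exp(x) + 4*x*exp(x)
The correct value should be: x**2*exp(x) + 2*x*exp(x)

Explanation: The coefficient 2 was incorrectly written as 4: the term 2*x*exp(x) was incorrectly written as 4*x*exp(x)
The later steps are derived from this incorrect expression, so the error originates in Step 2.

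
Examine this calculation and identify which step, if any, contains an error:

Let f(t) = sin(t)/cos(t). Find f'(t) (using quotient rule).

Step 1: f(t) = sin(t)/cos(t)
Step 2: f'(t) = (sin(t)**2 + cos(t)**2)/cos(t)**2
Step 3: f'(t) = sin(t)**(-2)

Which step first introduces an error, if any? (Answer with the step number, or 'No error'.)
Step 3

Step 3 is incorrect due to a wrong trig function.
The step shows: sin(t)**(-2)
The correct value should be: cos(t)**(-2)

Explanation: cos(t) was incorrectly written as sin(t): the term cos(t)**(-2) was incorrectly written as sin(t)**(-2)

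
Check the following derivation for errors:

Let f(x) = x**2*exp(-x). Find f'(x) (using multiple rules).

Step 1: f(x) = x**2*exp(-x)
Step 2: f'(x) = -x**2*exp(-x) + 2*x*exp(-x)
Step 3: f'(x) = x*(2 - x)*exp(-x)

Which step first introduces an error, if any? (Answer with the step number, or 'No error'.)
No error

All steps in this derivation are correct.
The final answer f'(x) = x*(2 - x)*exp(-x) is valid.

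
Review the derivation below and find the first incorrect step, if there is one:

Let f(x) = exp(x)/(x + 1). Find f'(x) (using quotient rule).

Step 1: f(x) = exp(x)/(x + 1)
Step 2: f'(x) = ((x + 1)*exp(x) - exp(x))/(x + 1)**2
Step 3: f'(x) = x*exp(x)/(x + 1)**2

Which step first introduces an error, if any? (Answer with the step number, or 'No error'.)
No error

All steps in this derivation are correct.
The final answer f'(x) = x*exp(x)/(x + 1)**2 is valid.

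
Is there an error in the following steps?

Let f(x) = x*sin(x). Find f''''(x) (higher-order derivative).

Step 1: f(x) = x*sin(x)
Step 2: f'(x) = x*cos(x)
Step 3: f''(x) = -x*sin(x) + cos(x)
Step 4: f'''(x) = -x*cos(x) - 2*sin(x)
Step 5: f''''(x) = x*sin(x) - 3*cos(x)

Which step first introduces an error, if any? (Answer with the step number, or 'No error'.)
Step 2

Step 2 is incorrect due to a dropped term.
The step shows: x*cos(x)
The correct value should be: x*cos(x) + sin(x)

Explanation: A term was dropped: the term sin(x) was incorrectly omitted
The later steps are derived from this incorrect expression, so the error originates in Step 2.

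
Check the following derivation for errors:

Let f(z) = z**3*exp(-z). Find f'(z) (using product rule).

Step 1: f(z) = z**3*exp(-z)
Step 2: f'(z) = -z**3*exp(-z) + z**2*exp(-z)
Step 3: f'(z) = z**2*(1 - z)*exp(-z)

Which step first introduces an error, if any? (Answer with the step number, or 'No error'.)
Step 2

Step 2 is incorrect due to a wrong coefficient.
The step shows: -z**3*exp(-z) + z**2*exp(-z)
The correct value should be: -z**3*exp(-z) + 3*z**2*exp(-z)

Explanation: The coefficient 3 was incorrectly written as 1: the term 3*z**2*exp(-z) was incorrectly written as z**2*exp(-z)
The later steps are derived from this incorrect expression, so the error originates in Step 2.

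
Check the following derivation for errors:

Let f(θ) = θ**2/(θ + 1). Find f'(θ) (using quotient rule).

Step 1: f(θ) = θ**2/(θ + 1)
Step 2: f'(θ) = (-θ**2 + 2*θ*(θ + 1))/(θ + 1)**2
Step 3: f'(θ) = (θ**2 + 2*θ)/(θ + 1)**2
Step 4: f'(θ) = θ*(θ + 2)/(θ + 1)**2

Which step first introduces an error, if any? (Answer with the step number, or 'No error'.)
No error

All steps in this derivation are correct.
The final answer f'(θ) = θ*(θ + 2)/(θ + 1)**2 is valid.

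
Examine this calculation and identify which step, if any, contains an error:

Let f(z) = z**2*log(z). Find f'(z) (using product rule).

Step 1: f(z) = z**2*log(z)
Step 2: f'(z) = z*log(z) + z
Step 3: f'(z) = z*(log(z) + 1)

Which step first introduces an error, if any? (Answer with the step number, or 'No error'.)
Step 2

Step 2 is incorrect due to a wrong coefficient.
The step shows: z*log(z) + z
The correct value should be: 2*z*log(z) + z

Explanation: The coefficient 2 was incorrectly written as 1: the term 2*z*log(z) was incorrectly written as z*log(z)
The later steps are derived from this incorrect expression, so the error originates in Step 2.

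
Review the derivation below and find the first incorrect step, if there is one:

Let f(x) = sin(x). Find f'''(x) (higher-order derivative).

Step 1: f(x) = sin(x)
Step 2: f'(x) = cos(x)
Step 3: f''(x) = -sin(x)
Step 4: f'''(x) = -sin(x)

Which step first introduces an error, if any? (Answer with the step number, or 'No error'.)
Step 4

Step 4 is incorrect due to a wrong trig function.
The step shows: -sin(x)
The correct value should be: -cos(x)

Explanation: cos(x) was incorrectly written as sin(x): the term -cos(x) was incorrectly written as -sin(x)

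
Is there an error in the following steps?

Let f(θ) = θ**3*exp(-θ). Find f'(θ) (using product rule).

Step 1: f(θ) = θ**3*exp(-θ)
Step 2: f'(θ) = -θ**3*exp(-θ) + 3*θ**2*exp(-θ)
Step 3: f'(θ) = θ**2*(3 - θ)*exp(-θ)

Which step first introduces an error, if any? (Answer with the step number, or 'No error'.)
No error

All steps in this derivation are correct.
The final answer f'(θ) = θ**2*(3 - θ)*exp(-θ) is valid.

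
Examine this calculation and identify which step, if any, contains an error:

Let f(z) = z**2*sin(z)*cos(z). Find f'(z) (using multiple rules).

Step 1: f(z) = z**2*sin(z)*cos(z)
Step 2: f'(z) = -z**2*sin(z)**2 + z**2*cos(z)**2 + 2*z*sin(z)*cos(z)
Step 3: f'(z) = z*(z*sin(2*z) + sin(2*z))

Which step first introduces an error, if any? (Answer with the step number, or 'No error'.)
Step 3

Step 3 is incorrect due to a wrong trig function.
The step shows: z*(z*sin(2*z) + sin(2*z))
The correct value should be: z*(z*cos(2*z) + sin(2*z))

Explanation: cos(2*z) was incorrectly written as sin(2*z): the term z*(z*cos(2*z) + sin(2*z)) was incorrectly written as z*(z*sin(2*z) + sin(2*z))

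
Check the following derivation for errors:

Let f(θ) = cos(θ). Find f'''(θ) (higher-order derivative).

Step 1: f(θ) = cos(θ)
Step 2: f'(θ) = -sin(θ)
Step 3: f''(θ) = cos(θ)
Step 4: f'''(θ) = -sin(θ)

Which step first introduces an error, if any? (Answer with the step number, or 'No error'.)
Step 3

Step 3 is incorrect due to a sign flip.
The step shows: cos(θ)
The correct value should be: -cos(θ)

Explanation: The sign of the whole expression was flipped: the term -cos(θ) was incorrectly written as cos(θ)
The later steps are derived from this incorrect expression, so the error originates in Step 3.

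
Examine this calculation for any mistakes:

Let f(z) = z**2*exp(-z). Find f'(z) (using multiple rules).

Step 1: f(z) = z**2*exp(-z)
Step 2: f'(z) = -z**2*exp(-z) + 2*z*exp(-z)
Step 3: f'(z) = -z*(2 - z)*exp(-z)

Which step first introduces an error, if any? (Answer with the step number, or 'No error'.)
Step 3

Step 3 is incorrect due to a sign flip.
The step shows: -z*(2 - z)*exp(-z)
The correct value should be: z*(2 - z)*exp(-z)

Explanation: The sign of the whole expression was flipped: the term z*(2 - z)*exp(-z) was incorrectly written as -z*(2 - z)*exp(-z)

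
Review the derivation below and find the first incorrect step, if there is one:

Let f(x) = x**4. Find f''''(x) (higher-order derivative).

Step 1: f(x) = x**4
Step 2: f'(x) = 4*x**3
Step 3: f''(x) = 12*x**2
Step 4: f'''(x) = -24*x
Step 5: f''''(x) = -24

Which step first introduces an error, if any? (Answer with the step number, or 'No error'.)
Step 4

Step 4 is incorrect due to a sign flip.
The step shows: -24*x
The correct value should be: 24*x

Explanation: The sign of the whole expression was flipped: the term 24*x was incorrectly written as -24*x
The later steps are derived from this incorrect expression, so the error originates in Step 4.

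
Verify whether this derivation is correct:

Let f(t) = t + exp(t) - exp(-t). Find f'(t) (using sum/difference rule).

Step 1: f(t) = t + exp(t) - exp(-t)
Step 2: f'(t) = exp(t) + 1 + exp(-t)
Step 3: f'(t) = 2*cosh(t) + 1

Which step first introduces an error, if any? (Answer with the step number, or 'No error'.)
No error

All steps in this derivation are correct.
The final answer f'(t) = 2*cosh(t) + 1 is valid.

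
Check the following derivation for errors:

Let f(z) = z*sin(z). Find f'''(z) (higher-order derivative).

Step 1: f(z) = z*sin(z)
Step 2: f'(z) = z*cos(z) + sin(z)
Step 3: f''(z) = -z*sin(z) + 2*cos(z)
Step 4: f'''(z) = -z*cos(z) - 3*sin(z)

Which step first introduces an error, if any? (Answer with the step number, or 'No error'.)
No error

All steps in this derivation are correct.
The final answer f'''(z) = -z*cos(z) - 3*sin(z) is valid.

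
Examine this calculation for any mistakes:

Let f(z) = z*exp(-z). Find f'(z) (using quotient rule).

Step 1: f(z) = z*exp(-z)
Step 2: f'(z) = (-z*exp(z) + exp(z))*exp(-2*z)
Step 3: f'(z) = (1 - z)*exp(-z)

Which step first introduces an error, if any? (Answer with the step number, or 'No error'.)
No error

All steps in this derivation are correct.
The final answer f'(z) = (1 - z)*exp(-z) is valid.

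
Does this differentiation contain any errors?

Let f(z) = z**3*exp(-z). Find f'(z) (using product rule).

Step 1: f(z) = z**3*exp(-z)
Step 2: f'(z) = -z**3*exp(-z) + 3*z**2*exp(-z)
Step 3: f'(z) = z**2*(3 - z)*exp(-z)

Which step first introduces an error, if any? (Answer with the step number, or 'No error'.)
No error

All steps in this derivation are correct.
The final answer f'(z) = z**2*(3 - z)*exp(-z) is valid.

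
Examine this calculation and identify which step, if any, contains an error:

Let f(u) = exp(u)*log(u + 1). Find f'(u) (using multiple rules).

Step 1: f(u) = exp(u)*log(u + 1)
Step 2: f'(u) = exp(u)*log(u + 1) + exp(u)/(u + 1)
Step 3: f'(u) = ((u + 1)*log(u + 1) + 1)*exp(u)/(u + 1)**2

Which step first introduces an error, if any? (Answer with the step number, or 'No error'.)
Step 3

Step 3 is incorrect due to a wrong exponent.
The step shows: ((u + 1)*log(u + 1) + 1)*exp(u)/(u + 1)**2
The correct value should be: ((u + 1)*log(u + 1) + 1)*exp(u)/(u + 1)

Explanation: The exponent -1 on u + 1 was incorrectly written as -2: the term ((u + 1)*log(u + 1) + 1)*exp(u)/(u + 1) was incorrectly written as ((u + 1)*log(u + 1) + 1)*exp(u)/(u + 1)**2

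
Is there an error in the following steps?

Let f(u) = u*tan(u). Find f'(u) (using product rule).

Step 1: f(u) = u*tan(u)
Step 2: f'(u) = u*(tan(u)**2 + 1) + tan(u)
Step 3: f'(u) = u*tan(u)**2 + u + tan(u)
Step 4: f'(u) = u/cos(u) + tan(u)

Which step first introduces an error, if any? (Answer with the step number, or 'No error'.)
Step 4

Step 4 is incorrect due to a wrong exponent.
The step shows: u/cos(u) + tan(u)
The correct value should be: u/cos(u)**2 + tan(u)

Explanation: The exponent -2 on cos(u) was incorrectly written as -1: the term u/cos(u)**2 was incorrectly written as u/cos(u)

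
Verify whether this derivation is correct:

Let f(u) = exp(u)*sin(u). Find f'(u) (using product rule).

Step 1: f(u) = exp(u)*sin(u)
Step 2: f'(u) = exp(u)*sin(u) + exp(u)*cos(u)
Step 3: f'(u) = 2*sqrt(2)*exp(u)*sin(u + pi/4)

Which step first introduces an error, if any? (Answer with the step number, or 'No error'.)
Step 3

Step 3 is incorrect due to a wrong exponent.
The step shows: 2*sqrt(2)*exp(u)*sin(u + pi/4)
The correct value should be: sqrt(2)*exp(u)*sin(u + pi/4)

Explanation: The exponent 1/2 on 2 was incorrectly written as 3/2: the term sqrt(2)*exp(u)*sin(u + pi/4) was incorrectly written as 2*sqrt(2)*exp(u)*sin(u + pi/4)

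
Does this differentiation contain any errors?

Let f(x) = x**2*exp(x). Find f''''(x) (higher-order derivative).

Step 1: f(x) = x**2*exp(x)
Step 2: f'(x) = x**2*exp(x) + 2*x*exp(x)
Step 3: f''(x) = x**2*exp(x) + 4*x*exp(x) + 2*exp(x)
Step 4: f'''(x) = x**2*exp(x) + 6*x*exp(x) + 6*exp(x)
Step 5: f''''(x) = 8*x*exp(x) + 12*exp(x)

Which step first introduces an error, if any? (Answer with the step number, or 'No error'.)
Step 5

Step 5 is incorrect due to a dropped term.
The step shows: 8*x*exp(x) + 12*exp(x)
The correct value should be: x**2*exp(x) + 8*x*exp(x) + 12*exp(x)

Explanation: A term was dropped: the term x**2*exp(x) was incorrectly omitted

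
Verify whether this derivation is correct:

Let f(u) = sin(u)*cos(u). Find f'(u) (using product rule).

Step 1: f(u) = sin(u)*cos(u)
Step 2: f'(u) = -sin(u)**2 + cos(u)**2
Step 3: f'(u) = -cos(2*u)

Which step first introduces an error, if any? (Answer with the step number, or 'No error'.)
Step 3

Step 3 is incorrect due to a sign flip.
The step shows: -cos(2*u)
The correct value should be: cos(2*u)

Explanation: The sign of the whole expression was flipped: the term cos(2*u) was incorrectly written as -cos(2*u)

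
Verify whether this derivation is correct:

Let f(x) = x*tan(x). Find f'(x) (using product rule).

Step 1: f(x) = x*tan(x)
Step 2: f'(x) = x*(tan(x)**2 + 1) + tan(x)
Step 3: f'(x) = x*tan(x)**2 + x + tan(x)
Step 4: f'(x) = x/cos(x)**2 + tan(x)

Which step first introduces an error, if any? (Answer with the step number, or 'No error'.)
No error

All steps in this derivation are correct.
The final answer f'(x) = x/cos(x)**2 + tan(x) is valid.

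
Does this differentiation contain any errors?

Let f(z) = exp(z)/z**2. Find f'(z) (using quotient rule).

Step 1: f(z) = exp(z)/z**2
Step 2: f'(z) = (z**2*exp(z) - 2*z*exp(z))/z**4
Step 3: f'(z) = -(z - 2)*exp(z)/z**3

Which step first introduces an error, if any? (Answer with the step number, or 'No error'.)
Step 3

Step 3 is incorrect due to a sign flip.
The step shows: -(z - 2)*exp(z)/z**3
The correct value should be: (z - 2)*exp(z)/z**3

Explanation: The sign of the whole expression was flipped: the term (z - 2)*exp(z)/z**3 was incorrectly written as -(z - 2)*exp(z)/z**3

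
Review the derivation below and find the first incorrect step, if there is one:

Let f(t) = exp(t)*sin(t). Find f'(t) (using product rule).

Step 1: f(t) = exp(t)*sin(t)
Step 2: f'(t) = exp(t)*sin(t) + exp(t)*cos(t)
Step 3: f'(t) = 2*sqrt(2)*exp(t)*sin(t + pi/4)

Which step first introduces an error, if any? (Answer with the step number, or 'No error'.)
Step 3

Step 3 is incorrect due to a wrong exponent.
The step shows: 2*sqrt(2)*exp(t)*sin(t + pi/4)
The correct value should be: sqrt(2)*exp(t)*sin(t + pi/4)

Explanation: The exponent 1/2 on 2 was incorrectly written as 3/2: the term sqrt(2)*exp(t)*sin(t + pi/4) was incorrectly written as 2*sqrt(2)*exp(t)*sin(t + pi/4)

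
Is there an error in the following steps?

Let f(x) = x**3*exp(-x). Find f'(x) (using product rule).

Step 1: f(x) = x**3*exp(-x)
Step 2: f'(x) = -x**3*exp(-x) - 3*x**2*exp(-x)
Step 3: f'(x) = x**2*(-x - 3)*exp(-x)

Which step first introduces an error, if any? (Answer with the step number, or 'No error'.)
Step 2

Step 2 is incorrect due to a sign flip.
The step shows: -x**3*exp(-x) - 3*x**2*exp(-x)
The correct value should be: -x**3*exp(-x) + 3*x**2*exp(-x)

Explanation: The sign of one term was flipped: the term 3*x**2*exp(-x) was incorrectly written as -3*x**2*exp(-x)
The later steps are derived from this incorrect expression, so the error originates in Step 2.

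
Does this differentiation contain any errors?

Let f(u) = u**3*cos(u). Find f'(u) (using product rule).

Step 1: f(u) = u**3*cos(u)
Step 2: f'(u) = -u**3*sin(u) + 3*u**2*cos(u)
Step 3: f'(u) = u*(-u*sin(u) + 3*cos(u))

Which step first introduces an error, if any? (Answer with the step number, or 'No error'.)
Step 3

Step 3 is incorrect due to a wrong exponent.
The step shows: u*(-u*sin(u) + 3*cos(u))
The correct value should be: u**2*(-u*sin(u) + 3*cos(u))

Explanation: The exponent 2 on u was incorrectly written as 1: the term u**2*(-u*sin(u) + 3*cos(u)) was incorrectly written as u*(-u*sin(u) + 3*cos(u))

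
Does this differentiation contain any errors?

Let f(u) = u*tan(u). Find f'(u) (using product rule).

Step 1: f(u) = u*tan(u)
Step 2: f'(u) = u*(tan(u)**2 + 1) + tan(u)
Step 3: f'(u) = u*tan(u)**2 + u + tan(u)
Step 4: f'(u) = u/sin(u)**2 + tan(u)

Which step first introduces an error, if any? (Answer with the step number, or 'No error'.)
Step 4

Step 4 is incorrect due to a wrong trig function.
The step shows: u/sin(u)**2 + tan(u)
The correct value should be: u/cos(u)**2 + tan(u)

Explanation: cos(u) was incorrectly written as sin(u): the term u/cos(u)**2 was incorrectly written as u/sin(u)**2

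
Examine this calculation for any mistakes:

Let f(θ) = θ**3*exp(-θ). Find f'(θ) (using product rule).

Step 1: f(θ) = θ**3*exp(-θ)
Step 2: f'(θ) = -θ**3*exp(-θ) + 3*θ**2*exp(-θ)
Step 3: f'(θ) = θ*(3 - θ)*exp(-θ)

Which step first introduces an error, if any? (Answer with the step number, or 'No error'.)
Step 3

Step 3 is incorrect due to a wrong exponent.
The step shows: θ*(3 - θ)*exp(-θ)
The correct value should be: θ**2*(3 - θ)*exp(-θ)

Explanation: The exponent 2 on θ was incorrectly written as 1: the term θ**2*(3 - θ)*exp(-θ) was incorrectly written as θ*(3 - θ)*exp(-θ)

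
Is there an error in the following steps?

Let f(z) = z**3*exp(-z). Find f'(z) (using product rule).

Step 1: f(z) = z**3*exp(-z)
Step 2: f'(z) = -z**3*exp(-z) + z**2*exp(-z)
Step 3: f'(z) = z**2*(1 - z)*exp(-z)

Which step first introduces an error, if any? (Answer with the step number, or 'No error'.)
Step 2

Step 2 is incorrect due to a wrong coefficient.
The step shows: -z**3*exp(-z) + z**2*exp(-z)
The correct value should be: -z**3*exp(-z) + 3*z**2*exp(-z)

Explanation: The coefficient 3 was incorrectly written as 1: the term 3*z**2*exp(-z) was incorrectly written as z**2*exp(-z)
The later steps are derived from this incorrect expression, so the error originates in Step 2.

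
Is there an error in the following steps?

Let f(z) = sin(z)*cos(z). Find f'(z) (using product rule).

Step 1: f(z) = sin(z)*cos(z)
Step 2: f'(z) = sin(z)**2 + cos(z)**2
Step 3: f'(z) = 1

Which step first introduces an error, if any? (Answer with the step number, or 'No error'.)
Step 2

Step 2 is incorrect due to a sign flip.
The step shows: sin(z)**2 + cos(z)**2
The correct value should be: -sin(z)**2 + cos(z)**2

Explanation: The sign of one term was flipped: the term -sin(z)**2 was incorrectly written as sin(z)**2
The later steps are derived from this incorrect expression, so the error originates in Step 2.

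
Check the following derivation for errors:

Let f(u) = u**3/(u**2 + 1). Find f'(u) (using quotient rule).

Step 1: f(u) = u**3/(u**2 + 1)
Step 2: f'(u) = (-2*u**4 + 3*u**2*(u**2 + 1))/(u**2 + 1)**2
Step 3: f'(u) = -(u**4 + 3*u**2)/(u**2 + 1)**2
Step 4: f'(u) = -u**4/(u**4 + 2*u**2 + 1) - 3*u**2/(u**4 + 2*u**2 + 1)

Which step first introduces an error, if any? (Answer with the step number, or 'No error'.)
Step 3

Step 3 is incorrect due to a sign flip.
The step shows: -(u**4 + 3*u**2)/(u**2 + 1)**2
The correct value should be: (u**4 + 3*u**2)/(u**2 + 1)**2

Explanation: The sign of the whole expression was flipped: the term (u**4 + 3*u**2)/(u**2 + 1)**2 was incorrectly written as -(u**4 + 3*u**2)/(u**2 + 1)**2
The later steps are derived from this incorrect expression, so the error originates in Step 3.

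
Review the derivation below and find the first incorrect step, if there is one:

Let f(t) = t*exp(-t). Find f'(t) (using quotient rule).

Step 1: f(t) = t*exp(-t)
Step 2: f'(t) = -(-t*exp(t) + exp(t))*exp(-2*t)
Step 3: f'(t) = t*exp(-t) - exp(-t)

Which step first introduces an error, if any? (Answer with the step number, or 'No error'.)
Step 2

Step 2 is incorrect due to a sign flip.
The step shows: -(-t*exp(t) + exp(t))*exp(-2*t)
The correct value should be: (-t*exp(t) + exp(t))*exp(-2*t)

Explanation: The sign of the whole expression was flipped: the term (-t*exp(t) + exp(t))*exp(-2*t) was incorrectly written as -(-t*exp(t) + exp(t))*exp(-2*t)
The later steps are derived from this incorrect expression, so the error originates in Step 2.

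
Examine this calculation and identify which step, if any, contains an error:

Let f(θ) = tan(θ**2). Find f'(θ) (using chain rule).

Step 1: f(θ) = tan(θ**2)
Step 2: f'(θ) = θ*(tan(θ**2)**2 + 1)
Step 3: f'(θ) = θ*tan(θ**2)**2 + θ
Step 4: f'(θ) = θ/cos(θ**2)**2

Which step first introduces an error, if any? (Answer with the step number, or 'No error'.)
Step 2

Step 2 is incorrect due to a wrong coefficient.
The step shows: θ*(tan(θ**2)**2 + 1)
The correct value should be: 2*θ*(tan(θ**2)**2 + 1)

Explanation: The coefficient 2 was incorrectly written as 1: the term 2*θ*(tan(θ**2)**2 + 1) was incorrectly written as θ*(tan(θ**2)**2 + 1)
The later steps are derived from this incorrect expression, so the error originates in Step 2.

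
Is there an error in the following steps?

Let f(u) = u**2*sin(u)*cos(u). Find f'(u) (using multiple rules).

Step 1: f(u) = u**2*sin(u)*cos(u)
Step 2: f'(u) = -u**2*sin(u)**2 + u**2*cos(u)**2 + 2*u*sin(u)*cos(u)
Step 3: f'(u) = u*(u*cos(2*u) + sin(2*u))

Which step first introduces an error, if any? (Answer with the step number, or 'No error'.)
No error

All steps in this derivation are correct.
The final answer f'(u) = u*(u*cos(2*u) + sin(2*u)) is valid.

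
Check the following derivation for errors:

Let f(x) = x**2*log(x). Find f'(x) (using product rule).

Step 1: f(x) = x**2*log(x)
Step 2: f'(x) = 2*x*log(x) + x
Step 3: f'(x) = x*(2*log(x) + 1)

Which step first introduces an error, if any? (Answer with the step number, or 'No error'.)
No error

All steps in this derivation are correct.
The final answer f'(x) = x*(2*log(x) + 1) is valid.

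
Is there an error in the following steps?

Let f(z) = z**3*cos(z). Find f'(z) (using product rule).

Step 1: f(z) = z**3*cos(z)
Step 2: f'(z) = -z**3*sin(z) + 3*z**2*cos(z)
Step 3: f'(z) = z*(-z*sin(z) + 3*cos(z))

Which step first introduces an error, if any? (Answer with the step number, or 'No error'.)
Step 3

Step 3 is incorrect due to a wrong exponent.
The step shows: z*(-z*sin(z) + 3*cos(z))
The correct value should be: z**2*(-z*sin(z) + 3*cos(z))

Explanation: The exponent 2 on z was incorrectly written as 1: the term z**2*(-z*sin(z) + 3*cos(z)) was incorrectly written as z*(-z*sin(z) + 3*cos(z))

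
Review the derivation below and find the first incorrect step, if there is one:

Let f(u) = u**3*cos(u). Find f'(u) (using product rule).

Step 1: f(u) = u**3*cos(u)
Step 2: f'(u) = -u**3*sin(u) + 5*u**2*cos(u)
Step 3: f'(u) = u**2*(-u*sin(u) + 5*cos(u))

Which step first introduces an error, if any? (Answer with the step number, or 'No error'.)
Step 2

Step 2 is incorrect due to a wrong coefficient.
The step shows: -u**3*sin(u) + 5*u**2*cos(u)
The correct value should be: -u**3*sin(u) + 3*u**2*cos(u)

Explanation: The coefficient 3 was incorrectly written as 5: the term 3*u**2*cos(u) was incorrectly written as 5*u**2*cos(u)
The later steps are derived from this incorrect expression, so the error originates in Step 2.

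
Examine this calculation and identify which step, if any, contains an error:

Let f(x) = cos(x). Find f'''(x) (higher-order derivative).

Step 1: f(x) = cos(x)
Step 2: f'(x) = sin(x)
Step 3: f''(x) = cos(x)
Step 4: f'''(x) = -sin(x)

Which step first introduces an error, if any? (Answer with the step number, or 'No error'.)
Step 2

Step 2 is incorrect due to a sign flip.
The step shows: sin(x)
The correct value should be: -sin(x)

Explanation: The sign of the whole expression was flipped: the term -sin(x) was incorrectly written as sin(x)
The later steps are derived from this incorrect expression, so the error originates in Step 2.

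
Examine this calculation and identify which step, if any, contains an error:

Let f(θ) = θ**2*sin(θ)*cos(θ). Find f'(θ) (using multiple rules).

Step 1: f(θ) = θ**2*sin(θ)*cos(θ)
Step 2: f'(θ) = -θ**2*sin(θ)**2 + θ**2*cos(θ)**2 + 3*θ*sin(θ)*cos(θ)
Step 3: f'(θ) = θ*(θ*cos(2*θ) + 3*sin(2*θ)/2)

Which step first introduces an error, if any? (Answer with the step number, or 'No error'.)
Step 2

Step 2 is incorrect due to a wrong coefficient.
The step shows: -θ**2*sin(θ)**2 + θ**2*cos(θ)**2 + 3*θ*sin(θ)*cos(θ)
The correct value should be: -θ**2*sin(θ)**2 + θ**2*cos(θ)**2 + 2*θ*sin(θ)*cos(θ)

Explanation: The coefficient 2 was incorrectly written as 3: the term 2*θ*sin(θ)*cos(θ) was incorrectly written as 3*θ*sin(θ)*cos(θ)
The later steps are derived from this incorrect expression, so the error originates in Step 2.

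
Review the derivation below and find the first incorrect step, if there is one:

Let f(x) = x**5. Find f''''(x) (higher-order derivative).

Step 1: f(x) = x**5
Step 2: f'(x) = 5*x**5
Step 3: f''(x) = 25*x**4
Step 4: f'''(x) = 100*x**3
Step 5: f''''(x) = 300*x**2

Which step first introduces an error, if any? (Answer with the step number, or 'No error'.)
Step 2

Step 2 is incorrect due to a wrong exponent.
The step shows: 5*x**5
The correct value should be: 5*x**4

Explanation: The exponent 4 on x was incorrectly written as 5: the term 5*x**4 was incorrectly written as 5*x**5
The later steps are derived from this incorrect expression, so the error originates in Step 2.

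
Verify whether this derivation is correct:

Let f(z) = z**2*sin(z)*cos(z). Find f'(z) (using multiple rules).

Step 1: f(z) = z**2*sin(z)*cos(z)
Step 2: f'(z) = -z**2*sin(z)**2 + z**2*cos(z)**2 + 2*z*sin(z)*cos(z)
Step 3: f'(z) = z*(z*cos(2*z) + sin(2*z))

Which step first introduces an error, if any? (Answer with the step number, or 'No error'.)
No error

All steps in this derivation are correct.
The final answer f'(z) = z*(z*cos(2*z) + sin(2*z)) is valid.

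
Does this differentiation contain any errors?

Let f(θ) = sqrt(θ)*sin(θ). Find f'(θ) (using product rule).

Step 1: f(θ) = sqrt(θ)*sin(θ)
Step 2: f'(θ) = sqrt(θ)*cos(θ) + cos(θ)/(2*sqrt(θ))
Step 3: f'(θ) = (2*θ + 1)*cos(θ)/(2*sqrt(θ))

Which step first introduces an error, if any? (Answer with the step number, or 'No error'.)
Step 2

Step 2 is incorrect due to a wrong trig function.
The step shows: sqrt(θ)*cos(θ) + cos(θ)/(2*sqrt(θ))
The correct value should be: sqrt(θ)*cos(θ) + sin(θ)/(2*sqrt(θ))

Explanation: sin(θ) was incorrectly written as cos(θ): the term sin(θ)/(2*sqrt(θ)) was incorrectly written as cos(θ)/(2*sqrt(θ))
The later steps are derived from this incorrect expression, so the error originates in Step 2.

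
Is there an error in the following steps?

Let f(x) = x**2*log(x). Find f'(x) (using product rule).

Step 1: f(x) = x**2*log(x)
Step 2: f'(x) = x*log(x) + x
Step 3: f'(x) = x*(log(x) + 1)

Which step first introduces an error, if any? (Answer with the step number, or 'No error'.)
Step 2

Step 2 is incorrect due to a wrong coefficient.
The step shows: x*log(x) + x
The correct value should be: 2*x*log(x) + x

Explanation: The coefficient 2 was incorrectly written as 1: the term 2*x*log(x) was incorrectly written as x*log(x)
The later steps are derived from this incorrect expression, so the error originates in Step 2.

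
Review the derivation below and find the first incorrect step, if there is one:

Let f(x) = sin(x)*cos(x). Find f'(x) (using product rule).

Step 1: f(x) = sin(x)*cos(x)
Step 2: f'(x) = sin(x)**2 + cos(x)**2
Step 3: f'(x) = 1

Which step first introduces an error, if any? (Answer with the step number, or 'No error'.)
Step 2

Step 2 is incorrect due to a sign flip.
The step shows: sin(x)**2 + cos(x)**2
The correct value should be: -sin(x)**2 + cos(x)**2

Explanation: The sign of one term was flipped: the term -sin(x)**2 was incorrectly written as sin(x)**2
The later steps are derived from this incorrect expression, so the error originates in Step 2.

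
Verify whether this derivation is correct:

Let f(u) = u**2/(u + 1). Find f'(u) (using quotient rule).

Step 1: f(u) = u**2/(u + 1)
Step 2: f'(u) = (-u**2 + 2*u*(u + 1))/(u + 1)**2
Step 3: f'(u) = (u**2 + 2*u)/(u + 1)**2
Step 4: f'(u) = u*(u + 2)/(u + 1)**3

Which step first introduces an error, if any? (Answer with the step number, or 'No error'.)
Step 4

Step 4 is incorrect due to a wrong exponent.
The step shows: u*(u + 2)/(u + 1)**3
The correct value should be: u*(u + 2)/(u + 1)**2

Explanation: The exponent -2 on u + 1 was incorrectly written as -3: the term u*(u + 2)/(u + 1)**2 was incorrectly written as u*(u + 2)/(u + 1)**3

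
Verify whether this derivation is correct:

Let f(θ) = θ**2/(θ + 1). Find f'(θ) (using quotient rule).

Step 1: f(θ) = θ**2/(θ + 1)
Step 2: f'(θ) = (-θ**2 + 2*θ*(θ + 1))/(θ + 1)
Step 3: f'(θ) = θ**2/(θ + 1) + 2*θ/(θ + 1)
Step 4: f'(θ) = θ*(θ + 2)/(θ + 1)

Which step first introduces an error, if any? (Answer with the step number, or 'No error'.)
Step 2

Step 2 is incorrect due to a wrong exponent.
The step shows: (-θ**2 + 2*θ*(θ + 1))/(θ + 1)
The correct value should be: (-θ**2 + 2*θ*(θ + 1))/(θ + 1)**2

Explanation: The exponent -2 on θ + 1 was incorrectly written as -1: the term (-θ**2 + 2*θ*(θ + 1))/(θ + 1)**2 was incorrectly written as (-θ**2 + 2*θ*(θ + 1))/(θ + 1)
The later steps are derived from this incorrect expression, so the error originates in Step 2.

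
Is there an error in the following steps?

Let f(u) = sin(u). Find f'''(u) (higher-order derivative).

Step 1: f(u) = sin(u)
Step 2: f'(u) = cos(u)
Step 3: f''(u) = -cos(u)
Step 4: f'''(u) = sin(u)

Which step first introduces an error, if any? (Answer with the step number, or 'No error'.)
Step 3

Step 3 is incorrect due to a wrong trig function.
The step shows: -cos(u)
The correct value should be: -sin(u)

Explanation: sin(u) was incorrectly written as cos(u): the term -sin(u) was incorrectly written as -cos(u)
The later steps are derived from this incorrect expression, so the error originates in Step 3.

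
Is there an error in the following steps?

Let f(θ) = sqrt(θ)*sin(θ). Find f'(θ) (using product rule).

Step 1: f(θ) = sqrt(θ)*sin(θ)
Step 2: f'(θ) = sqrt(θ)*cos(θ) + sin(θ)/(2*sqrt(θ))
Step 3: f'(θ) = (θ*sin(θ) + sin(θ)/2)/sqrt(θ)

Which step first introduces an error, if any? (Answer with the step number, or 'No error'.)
Step 3

Step 3 is incorrect due to a wrong trig function.
The step shows: (θ*sin(θ) + sin(θ)/2)/sqrt(θ)
The correct value should be: (θ*cos(θ) + sin(θ)/2)/sqrt(θ)

Explanation: cos(θ) was incorrectly written as sin(θ): the term (θ*cos(θ) + sin(θ)/2)/sqrt(θ) was incorrectly written as (θ*sin(θ) + sin(θ)/2)/sqrt(θ)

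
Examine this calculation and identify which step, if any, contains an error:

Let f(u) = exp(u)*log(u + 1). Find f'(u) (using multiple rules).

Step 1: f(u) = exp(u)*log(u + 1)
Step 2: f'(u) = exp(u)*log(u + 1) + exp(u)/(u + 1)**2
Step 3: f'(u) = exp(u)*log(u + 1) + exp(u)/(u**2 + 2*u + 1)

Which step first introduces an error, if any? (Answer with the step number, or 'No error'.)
Step 2

Step 2 is incorrect due to a wrong exponent.
The step shows: exp(u)*log(u + 1) + exp(u)/(u + 1)**2
The correct value should be: exp(u)*log(u + 1) + exp(u)/(u + 1)

Explanation: The exponent -1 on u + 1 was incorrectly written as -2: the term exp(u)/(u + 1) was incorrectly written as exp(u)/(u + 1)**2
The later steps are derived from this incorrect expression, so the error originates in Step 2.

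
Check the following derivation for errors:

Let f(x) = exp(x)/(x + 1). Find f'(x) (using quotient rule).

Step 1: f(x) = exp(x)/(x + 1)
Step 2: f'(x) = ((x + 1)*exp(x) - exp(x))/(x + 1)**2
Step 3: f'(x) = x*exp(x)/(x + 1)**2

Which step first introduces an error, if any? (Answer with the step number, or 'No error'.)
No error

All steps in this derivation are correct.
The final answer f'(x) = x*exp(x)/(x + 1)**2 is valid.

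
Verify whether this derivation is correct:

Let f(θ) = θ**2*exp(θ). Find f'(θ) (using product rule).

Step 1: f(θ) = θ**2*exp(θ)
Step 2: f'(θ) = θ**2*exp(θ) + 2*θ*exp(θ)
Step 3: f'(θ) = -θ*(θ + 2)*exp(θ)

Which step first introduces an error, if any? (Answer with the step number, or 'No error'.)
Step 3

Step 3 is incorrect due to a sign flip.
The step shows: -θ*(θ + 2)*exp(θ)
The correct value should be: θ*(θ + 2)*exp(θ)

Explanation: The sign of the whole expression was flipped: the term θ*(θ + 2)*exp(θ) was incorrectly written as -θ*(θ + 2)*exp(θ)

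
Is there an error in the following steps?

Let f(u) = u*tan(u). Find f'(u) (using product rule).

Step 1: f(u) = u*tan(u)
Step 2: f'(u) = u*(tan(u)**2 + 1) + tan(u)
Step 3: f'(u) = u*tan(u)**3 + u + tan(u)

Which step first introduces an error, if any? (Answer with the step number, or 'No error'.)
Step 3

Step 3 is incorrect due to a wrong exponent.
The step shows: u*tan(u)**3 + u + tan(u)
The correct value should be: u*tan(u)**2 + u + tan(u)

Explanation: The exponent 2 on tan(u) was incorrectly written as 3: the term u*tan(u)**2 was incorrectly written as u*tan(u)**3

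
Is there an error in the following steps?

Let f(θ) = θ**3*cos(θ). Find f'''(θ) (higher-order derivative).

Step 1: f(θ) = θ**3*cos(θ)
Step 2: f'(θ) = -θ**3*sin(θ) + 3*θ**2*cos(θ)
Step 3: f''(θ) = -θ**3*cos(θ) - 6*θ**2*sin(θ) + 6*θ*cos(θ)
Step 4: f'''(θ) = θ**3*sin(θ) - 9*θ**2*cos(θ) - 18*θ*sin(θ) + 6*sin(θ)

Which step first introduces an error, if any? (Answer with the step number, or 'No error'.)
Step 4

Step 4 is incorrect due to a wrong trig function.
The step shows: θ**3*sin(θ) - 9*θ**2*cos(θ) - 18*θ*sin(θ) + 6*sin(θ)
The correct value should be: θ**3*sin(θ) - 9*θ**2*cos(θ) - 18*θ*sin(θ) + 6*cos(θ)

Explanation: cos(θ) was incorrectly written as sin(θ): the term 6*cos(θ) was incorrectly written as 6*sin(θ)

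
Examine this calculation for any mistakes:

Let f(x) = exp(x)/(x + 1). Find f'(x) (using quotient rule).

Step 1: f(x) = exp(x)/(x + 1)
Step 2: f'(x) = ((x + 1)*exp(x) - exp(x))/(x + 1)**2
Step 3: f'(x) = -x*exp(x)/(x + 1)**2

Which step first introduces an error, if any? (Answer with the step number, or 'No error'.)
Step 3

Step 3 is incorrect due to a sign flip.
The step shows: -x*exp(x)/(x + 1)**2
The correct value should be: x*exp(x)/(x + 1)**2

Explanation: The sign of the whole expression was flipped: the term x*exp(x)/(x + 1)**2 was incorrectly written as -x*exp(x)/(x + 1)**2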